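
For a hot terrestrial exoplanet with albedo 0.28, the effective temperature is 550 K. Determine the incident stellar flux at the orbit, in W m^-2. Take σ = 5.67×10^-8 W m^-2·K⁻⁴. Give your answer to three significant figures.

From S(1−α)/4 = σT⁴: S = 4σT⁴/(1−α).
The emitted flux is σT⁴ = 5188 W m^-2.
So S = 4×5188/(1−0.28) = 28820 W m^-2.

28800 W m^-2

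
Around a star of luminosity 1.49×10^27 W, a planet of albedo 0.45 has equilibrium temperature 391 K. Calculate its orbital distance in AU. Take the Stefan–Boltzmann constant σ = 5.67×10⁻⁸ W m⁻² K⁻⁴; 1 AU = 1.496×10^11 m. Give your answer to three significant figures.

Required flux: S = 4σT⁴/(1−α) = 9638 W m⁻².
From L = 4πd²S, d = √(1.49×10^27/(4π·9638)) = 1.109×10^11 m = 0.7414 AU.

0.741 AU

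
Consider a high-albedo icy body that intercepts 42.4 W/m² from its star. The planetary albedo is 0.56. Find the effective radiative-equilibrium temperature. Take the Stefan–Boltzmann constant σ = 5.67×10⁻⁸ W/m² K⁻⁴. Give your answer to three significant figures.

95.2 K

Absorbed flux (global mean): S(1−α)/4 = 42.40·0.44/4 = 4.664 W/m².
In equilibrium σT⁴ equals this, so T = 95.23 K.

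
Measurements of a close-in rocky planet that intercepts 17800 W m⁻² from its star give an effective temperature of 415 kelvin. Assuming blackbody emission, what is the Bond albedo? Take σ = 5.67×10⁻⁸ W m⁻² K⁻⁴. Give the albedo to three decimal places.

From σT⁴ = S(1−α)/4 we invert for α: 1−α = 4σT⁴/S.
4σT⁴ = 4·5.67×10⁻⁸·(415)⁴ = 6727 W m⁻².
Hence α = 1 − 6727/17800 = 0.6221.

0.622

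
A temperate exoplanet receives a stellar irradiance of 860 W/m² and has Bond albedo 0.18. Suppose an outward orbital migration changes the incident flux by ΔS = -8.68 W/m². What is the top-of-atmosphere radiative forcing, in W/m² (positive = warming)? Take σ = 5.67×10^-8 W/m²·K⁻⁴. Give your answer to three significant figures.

Only a fraction (1−α) is absorbed and it's spread over 4πR², so ΔF = (1−α)ΔS/4 = -1.779 W/m².

-1.78 W/m²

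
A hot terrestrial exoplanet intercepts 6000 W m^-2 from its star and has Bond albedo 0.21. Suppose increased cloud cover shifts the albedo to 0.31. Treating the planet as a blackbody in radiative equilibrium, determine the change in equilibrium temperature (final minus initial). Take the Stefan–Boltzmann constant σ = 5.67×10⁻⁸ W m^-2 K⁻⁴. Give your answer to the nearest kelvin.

-13 kelvin

Initial: T₁ = [S(1−0.21)/(4σ)]^(1/4) = 380.2 K.
After:  T₂ = [6000·0.69/(4σ)]^(1/4) = 367.6 K.
ΔT = T₂ − T₁ = -12.65 K.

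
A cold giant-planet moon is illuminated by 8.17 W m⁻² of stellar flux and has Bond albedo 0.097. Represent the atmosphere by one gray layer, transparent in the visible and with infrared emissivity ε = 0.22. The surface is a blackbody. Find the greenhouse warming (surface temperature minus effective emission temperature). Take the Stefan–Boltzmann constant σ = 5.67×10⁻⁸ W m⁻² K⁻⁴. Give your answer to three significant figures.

2.23 kelvin

Effective emission temperature (TOA balance): σT_e⁴ = S(1−α)/4 = 1.844 W m⁻² → T_e = 75.52 K.
Surface balance with a leaky layer gives σT_s⁴ = σT_e⁴·2/(2−ε), so T_s = T_e·[2/(2−0.22)]^(1/4) = 77.75 K.
The atmosphere warms the surface by 2.233 K.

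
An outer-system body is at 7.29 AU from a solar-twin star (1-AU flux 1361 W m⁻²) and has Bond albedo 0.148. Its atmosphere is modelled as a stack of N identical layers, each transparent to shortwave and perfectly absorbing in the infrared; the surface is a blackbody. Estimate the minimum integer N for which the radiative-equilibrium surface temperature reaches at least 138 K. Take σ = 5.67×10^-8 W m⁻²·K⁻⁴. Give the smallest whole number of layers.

Irradiance scales as 1/d², so S = 1361 W m⁻² × (1/7.29)² = 25.61 W m⁻².
The effective emission temperature is T_e = [S(1−α)/(4σ)]^¼ = 99.04 K.
Need (N+1)T_e⁴ ≥ T_s⁴, i.e. N+1 ≥ (138/99.04)⁴ = 3.770.
So N ≥ 2.770; the smallest integer is N = 3.

3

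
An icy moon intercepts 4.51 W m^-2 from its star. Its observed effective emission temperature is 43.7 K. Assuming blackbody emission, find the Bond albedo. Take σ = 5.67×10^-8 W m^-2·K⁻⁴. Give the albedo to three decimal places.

Rearranging the radiative balance, α = 1 − 4σT⁴/S.
σT⁴ = 0.2068 W m^-2, so 4σT⁴ = 0.8271 W m^-2.
Hence α = 1 − 0.8271/4.510 = 0.8166.

0.817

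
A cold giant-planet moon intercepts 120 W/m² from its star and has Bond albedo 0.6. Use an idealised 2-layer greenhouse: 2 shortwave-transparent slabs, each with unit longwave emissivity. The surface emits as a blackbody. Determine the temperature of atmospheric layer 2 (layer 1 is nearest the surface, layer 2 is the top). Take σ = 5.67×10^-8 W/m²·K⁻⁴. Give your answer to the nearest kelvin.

121 K

OLR = S(1−α)/4 = 12.00 W/m²; the top layer radiates at T_e = 120.6 K.
The net upward flux σT_e⁴ is constant between every pair of levels, so T_k⁴ = (N+1−k)T_e⁴.
T_2 = (1)^(1/4)·120.6 = 120.6 K.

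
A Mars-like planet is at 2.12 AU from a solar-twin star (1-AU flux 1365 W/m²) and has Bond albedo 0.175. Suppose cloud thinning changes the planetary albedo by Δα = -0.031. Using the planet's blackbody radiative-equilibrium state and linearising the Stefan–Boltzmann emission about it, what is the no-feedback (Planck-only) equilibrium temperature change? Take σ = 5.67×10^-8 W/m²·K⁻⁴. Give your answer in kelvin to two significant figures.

Flux at the orbit: S = 1365/(2.12)² = 303.7 W/m².
Unperturbed T_e = [303.7·(1−0.175)/(4σ)]^¼ = 182.3 K.
The change in absorbed flux is Δ[S(1−α)/4] = −SΔα/4 = 2.354 W/m².
Linearising σT⁴ gives d(σT⁴)/dT = 4σT_e³ = 1.374 W/m² per K.
Hence the no-feedback warming is ΔF/(4σT_e³) = 1.71 K.

1.7 kelvin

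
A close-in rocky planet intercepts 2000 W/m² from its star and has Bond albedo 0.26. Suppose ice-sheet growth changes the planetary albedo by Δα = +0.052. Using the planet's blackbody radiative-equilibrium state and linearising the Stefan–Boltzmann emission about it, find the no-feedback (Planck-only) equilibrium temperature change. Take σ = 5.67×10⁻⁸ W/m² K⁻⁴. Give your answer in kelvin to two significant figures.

Reference equilibrium: T_e = [S(1−α)/(4σ)]^(1/4) = 284.2 K.
ΔF = −(S/4)Δα = −(2000/4)×(+0.052) = -26.00 W/m².
Planck response: λ_P = 4σT_e³ = 4·5.67×10⁻⁸·(284.2)³ = 5.207 W/m²/K.
Hence the no-feedback warming is ΔF/(4σT_e³) = -4.99 K.

-5.0 K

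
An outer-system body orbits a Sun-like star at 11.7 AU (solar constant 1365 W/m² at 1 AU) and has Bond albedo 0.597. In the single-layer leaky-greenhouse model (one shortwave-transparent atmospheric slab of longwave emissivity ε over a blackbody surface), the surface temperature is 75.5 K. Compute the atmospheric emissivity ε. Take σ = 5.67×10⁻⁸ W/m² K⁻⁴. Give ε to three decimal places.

0.909

Irradiance scales as 1/d², so S = 1365 W/m² × (1/11.7)² = 9.972 W/m².
First, T_e = [9.972·(1−0.597)/(4σ)]^(1/4) = 64.88 K.
T_s⁴ = T_e⁴·2/(2−ε) → ε = 2 − 2(T_e/T_s)⁴ = 2 − 2·(64.88/75.5)⁴ = 0.9094.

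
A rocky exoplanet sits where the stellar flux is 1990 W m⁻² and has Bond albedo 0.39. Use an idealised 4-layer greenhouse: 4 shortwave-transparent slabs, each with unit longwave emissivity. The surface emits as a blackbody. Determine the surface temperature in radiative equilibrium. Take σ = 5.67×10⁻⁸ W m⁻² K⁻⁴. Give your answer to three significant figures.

The effective emission temperature is T_e = [S(1−α)/(4σ)]^¼ = 270.5 K.
For an N-layer opaque stack, T_s⁴ = (N+1)T_e⁴, hence T_s = (5)^(1/4)×270.5 K = 404.5 K.

404 K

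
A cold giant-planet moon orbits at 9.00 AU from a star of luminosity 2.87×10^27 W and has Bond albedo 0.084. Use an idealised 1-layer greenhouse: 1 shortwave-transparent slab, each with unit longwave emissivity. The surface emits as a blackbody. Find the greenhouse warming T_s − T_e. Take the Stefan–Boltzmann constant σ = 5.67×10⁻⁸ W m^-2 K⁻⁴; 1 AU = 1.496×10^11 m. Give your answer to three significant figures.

28.4 K

Orbital distance: d = 9.00 AU = 1.346×10^12 m.
S = L/(4πd²) = 126.0 W m^-2.
OLR = S(1−α)/4 = 28.85 W m^-2; the top layer radiates at T_e = 150.2 K.
T_s = (N+1)^(1/4)·T_e = 178.6 K.
Warming: T_s − T_e = 28.42 K.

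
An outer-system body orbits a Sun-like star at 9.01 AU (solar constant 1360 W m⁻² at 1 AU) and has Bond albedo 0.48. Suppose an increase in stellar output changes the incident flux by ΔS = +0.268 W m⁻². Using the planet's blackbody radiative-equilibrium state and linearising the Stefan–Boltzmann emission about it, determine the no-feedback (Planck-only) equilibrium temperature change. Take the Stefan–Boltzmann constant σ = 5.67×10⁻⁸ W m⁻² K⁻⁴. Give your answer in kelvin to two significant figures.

Irradiance scales as 1/d², so S = 1360 W m⁻² × (1/9.01)² = 16.75 W m⁻².
Reference equilibrium: T_e = [S(1−α)/(4σ)]^(1/4) = 78.72 K.
Only a fraction (1−α) is absorbed and it's spread over 4πR², so ΔF = (1−α)ΔS/4 = 0.03484 W m⁻².
Linearising σT⁴ gives d(σT⁴)/dT = 4σT_e³ = 0.1107 W m⁻² per K.
ΔT₀ = ΔF/λ_P = 0.03484/0.1107 = 0.315 K.

0.31 K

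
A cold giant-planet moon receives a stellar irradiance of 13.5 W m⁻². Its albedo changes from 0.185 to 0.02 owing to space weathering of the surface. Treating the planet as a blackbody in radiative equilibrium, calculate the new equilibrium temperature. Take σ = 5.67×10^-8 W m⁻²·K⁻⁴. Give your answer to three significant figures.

New equilibrium: T₂ = [(1−0.02)·13.50/(4σ)]^(1/4) = 87.39 K.

87.4 K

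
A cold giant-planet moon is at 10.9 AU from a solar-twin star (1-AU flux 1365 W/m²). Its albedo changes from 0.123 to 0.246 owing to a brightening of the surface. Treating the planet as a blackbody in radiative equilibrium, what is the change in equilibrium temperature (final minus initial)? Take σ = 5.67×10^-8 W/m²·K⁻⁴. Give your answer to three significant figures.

-3.03 K

Irradiance scales as 1/d², so S = 1365 W/m² × (1/10.9)² = 11.49 W/m².
With α = 0.123, T₁ = 81.64 K.
After:  T₂ = [11.49·0.754/(4σ)]^(1/4) = 78.61 K.
Change: 78.61 − 81.64 = -3.027 K.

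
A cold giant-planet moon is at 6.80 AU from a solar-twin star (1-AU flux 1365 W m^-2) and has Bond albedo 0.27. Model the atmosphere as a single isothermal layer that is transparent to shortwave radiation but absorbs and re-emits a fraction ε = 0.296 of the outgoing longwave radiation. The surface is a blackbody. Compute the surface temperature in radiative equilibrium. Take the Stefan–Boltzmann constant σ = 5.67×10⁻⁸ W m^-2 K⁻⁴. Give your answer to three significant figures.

103 K

By the inverse-square law, S = 1365/6.80² = 29.52 W m^-2.
Effective emission temperature (TOA balance): σT_e⁴ = S(1−α)/4 = 5.387 W m^-2 → T_e = 98.73 K.
Surface balance with a leaky layer gives σT_s⁴ = σT_e⁴·2/(2−ε), so T_s = T_e·[2/(2−0.296)]^(1/4) = 102.8 K.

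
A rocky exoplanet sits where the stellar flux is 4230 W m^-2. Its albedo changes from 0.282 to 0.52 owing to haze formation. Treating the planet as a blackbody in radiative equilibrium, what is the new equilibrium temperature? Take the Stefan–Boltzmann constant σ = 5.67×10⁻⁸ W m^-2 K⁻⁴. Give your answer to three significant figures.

308 kelvin

With the new albedo, S(1−α₂)/4 = 507.6 W m^-2, so T₂ = 307.6 K.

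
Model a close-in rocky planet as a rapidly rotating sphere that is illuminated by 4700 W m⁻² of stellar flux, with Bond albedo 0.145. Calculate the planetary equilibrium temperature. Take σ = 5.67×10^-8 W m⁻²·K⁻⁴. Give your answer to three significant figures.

365 K

The planet absorbs (1−α)S over its disc πR² and re-emits over 4πR², so the mean absorbed flux is (1−0.145)·4700/4 = 1005 W m⁻².
Balancing against σT⁴: T = (1005/5.67×10⁻⁸)^(1/4) = 364.8 K.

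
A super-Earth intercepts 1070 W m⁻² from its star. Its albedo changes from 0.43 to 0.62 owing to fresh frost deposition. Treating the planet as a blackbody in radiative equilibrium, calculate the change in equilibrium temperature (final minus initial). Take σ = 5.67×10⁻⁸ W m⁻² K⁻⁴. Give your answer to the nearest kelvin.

-22 kelvin

With α = 0.43, T₁ = 227.7 K.
With α = 0.62, T₂ = 205.8 K.
Change: 205.8 − 227.7 = -21.95 K.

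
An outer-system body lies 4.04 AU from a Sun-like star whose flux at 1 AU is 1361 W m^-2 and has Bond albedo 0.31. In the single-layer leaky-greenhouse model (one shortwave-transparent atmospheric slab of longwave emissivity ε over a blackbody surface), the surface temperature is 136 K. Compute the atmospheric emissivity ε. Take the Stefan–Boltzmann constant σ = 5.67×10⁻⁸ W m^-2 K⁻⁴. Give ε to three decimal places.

0.517

Flux at the orbit: S = 1361/(4.04)² = 83.39 W m^-2.
First, T_e = [83.39·(1−0.31)/(4σ)]^(1/4) = 126.2 K.
T_s⁴ = T_e⁴·2/(2−ε) → ε = 2 − 2(T_e/T_s)⁴ = 2 − 2·(126.2/136)⁴ = 0.5169.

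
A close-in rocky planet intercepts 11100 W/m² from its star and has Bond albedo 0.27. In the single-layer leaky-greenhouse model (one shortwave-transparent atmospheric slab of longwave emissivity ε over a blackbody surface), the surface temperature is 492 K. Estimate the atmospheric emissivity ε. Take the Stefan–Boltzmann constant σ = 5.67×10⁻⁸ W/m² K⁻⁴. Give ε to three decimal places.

0.781

TOA balance gives T_e = 434.8 K.
Since (2−ε)/2 = (T_e/T_s)⁴ = 0.6097, ε = 0.7805.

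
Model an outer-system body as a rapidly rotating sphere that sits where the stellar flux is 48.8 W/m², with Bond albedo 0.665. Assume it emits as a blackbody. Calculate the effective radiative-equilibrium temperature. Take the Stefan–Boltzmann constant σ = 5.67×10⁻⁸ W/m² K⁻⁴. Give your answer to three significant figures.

92.1 K

The planet absorbs (1−α)S over its disc πR² and re-emits over 4πR², so the mean absorbed flux is (1−0.665)·48.80/4 = 4.087 W/m².
Set σT⁴ = 4.087 → T = (4.087/σ)^(1/4) = 92.14 K.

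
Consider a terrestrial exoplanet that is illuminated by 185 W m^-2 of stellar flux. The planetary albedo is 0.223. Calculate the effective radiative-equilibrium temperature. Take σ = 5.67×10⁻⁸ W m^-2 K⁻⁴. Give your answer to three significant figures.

Absorbed flux (global mean): S(1−α)/4 = 185.0·0.777/4 = 35.94 W m^-2.
Set σT⁴ = 35.94 → T = (35.94/σ)^(1/4) = 158.7 K.

159 K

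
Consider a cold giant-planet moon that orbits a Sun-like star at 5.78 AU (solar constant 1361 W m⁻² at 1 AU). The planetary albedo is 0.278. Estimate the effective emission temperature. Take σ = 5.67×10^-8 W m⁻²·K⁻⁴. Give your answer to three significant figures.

107 kelvin

Flux at the orbit: S = 1361/(5.78)² = 40.74 W m⁻².
The planet absorbs (1−α)S over its disc πR² and re-emits over 4πR², so the mean absorbed flux is (1−0.278)·40.74/4 = 7.353 W m⁻².
In equilibrium σT⁴ equals this, so T = 106.7 K.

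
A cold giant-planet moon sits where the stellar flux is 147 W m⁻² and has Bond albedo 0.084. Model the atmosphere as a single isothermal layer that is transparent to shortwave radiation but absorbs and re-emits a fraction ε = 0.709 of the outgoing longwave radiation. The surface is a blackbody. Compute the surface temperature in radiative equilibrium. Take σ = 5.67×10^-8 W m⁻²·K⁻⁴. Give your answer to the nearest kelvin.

174 K

Effective emission temperature (TOA balance): σT_e⁴ = S(1−α)/4 = 33.66 W m⁻² → T_e = 156.1 K.
Surface balance with a leaky layer gives σT_s⁴ = σT_e⁴·2/(2−ε), so T_s = T_e·[2/(2−0.709)]^(1/4) = 174.1 K.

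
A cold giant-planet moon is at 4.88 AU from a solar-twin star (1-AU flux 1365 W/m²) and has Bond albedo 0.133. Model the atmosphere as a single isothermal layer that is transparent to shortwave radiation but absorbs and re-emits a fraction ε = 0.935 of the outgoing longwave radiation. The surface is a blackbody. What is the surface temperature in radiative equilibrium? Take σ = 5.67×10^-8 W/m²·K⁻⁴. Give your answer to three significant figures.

Irradiance scales as 1/d², so S = 1365 W/m² × (1/4.88)² = 57.32 W/m².
At the top of the atmosphere, σT_e⁴ = S(1−α)/4 = 12.42 W/m², giving T_e = 121.7 K.
Surface balance with a leaky layer gives σT_s⁴ = σT_e⁴·2/(2−ε), so T_s = T_e·[2/(2−0.935)]^(1/4) = 142.4 K.

142 kelvin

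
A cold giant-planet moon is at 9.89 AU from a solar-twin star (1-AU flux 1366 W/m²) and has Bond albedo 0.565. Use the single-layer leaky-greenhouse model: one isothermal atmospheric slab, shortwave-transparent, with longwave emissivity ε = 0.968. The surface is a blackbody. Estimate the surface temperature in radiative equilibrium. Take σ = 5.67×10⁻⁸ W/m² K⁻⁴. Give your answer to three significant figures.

84.9 kelvin

Irradiance scales as 1/d², so S = 1366 W/m² × (1/9.89)² = 13.97 W/m².
Effective emission temperature (TOA balance): σT_e⁴ = S(1−α)/4 = 1.519 W/m² → T_e = 71.94 K.
The surface balance (absorbed SW + ε·downward IR = σT_s⁴) with T_a⁴ = T_s⁴/2 reduces to T_s = T_e·[2/(2−ε)]^¼ = 84.88 K.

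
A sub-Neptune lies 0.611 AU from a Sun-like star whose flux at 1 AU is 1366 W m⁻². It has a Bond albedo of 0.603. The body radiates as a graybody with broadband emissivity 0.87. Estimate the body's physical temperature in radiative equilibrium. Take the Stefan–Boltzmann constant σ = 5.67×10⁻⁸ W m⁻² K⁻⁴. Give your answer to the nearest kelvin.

Irradiance scales as 1/d², so S = 1366 W m⁻² × (1/0.611)² = 3659 W m⁻².
Absorbed flux (global mean): S(1−α)/4 = 3659·0.397/4 = 363.2 W m⁻².
Radiative balance εσT⁴ = 363.2 gives T = [363.2/(0.87·σ)]^(1/4) = 292.9 K.

293 K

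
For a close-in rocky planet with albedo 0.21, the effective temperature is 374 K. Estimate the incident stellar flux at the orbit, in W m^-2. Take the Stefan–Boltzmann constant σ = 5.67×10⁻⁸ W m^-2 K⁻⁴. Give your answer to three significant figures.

5620 W m^-2

Invert the energy balance for S: S = 4σT⁴/(1−α).
σT⁴ = 5.67×10⁻⁸·(374)⁴ = 1109 W m^-2.
So S = 4×1109/(1−0.21) = 5617 W m^-2.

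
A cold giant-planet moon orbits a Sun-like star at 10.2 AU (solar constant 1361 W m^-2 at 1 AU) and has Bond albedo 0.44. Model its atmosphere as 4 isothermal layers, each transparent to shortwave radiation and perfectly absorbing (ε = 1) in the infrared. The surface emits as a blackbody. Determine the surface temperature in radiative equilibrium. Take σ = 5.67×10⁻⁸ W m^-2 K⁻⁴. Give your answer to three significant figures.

113 kelvin

By the inverse-square law, S = 1361/10.2² = 13.08 W m^-2.
Top-of-atmosphere balance: σT_e⁴ = S(1−α)/4 = 1.831 W m^-2 → T_e = 75.39 K.
With N = 4 opaque layers, T_s = (N+1)^(1/4)·T_e = 5^(1/4)·75.39 = 112.7 K.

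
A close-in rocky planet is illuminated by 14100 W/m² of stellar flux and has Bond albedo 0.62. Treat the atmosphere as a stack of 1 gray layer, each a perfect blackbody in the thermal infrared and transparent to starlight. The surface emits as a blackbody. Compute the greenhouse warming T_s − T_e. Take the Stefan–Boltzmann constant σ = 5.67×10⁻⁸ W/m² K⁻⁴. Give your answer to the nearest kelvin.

74 kelvin

Top-of-atmosphere balance: σT_e⁴ = S(1−α)/4 = 1340 W/m² → T_e = 392.0 K.
Surface: T_s = (2)^¼·T_e = 466.2 K.
So the greenhouse effect raises the surface by 466.2 − 392.0 = 74.18 K.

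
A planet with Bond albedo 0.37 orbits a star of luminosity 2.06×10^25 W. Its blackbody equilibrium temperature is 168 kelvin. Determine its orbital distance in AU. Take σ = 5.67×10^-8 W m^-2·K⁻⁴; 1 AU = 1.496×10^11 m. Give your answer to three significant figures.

0.505 AU

Energy balance gives S = 4σT⁴/(1−α) = 286.8 W m^-2.
Then d = [L/(4πS)]^(1/2) = 7.561×10^10 m, i.e. 0.5054 AU.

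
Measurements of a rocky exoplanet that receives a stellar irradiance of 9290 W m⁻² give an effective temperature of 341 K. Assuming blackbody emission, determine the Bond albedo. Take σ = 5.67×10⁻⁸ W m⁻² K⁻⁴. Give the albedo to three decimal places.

0.670

Rearranging the radiative balance, α = 1 − 4σT⁴/S.
4σT⁴ = 4·5.67×10⁻⁸·(341)⁴ = 3067 W m⁻².
Hence α = 1 − 3067/9290 = 0.6699.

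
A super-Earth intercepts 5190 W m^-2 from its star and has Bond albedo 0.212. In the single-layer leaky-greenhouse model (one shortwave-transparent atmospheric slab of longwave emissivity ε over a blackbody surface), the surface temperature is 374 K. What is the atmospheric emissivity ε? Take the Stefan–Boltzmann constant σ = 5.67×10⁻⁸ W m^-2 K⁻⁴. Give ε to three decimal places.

First, T_e = [5190·(1−0.212)/(4σ)]^(1/4) = 366.4 K.
Inverting T_s⁴ = 2T_e⁴/(2−ε): (T_e/T_s)⁴ = 0.9216, so ε = 2(1 − 0.9216) = 0.1567.

0.157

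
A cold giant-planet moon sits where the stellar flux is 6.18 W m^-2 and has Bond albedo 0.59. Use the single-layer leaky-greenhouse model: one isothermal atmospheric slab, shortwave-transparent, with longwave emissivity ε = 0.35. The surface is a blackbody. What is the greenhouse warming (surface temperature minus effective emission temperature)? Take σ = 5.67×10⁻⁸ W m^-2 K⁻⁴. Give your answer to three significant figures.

Effective emission temperature (TOA balance): σT_e⁴ = S(1−α)/4 = 0.6335 W m^-2 → T_e = 57.81 K.
The surface balance (absorbed SW + ε·downward IR = σT_s⁴) with T_a⁴ = T_s⁴/2 reduces to T_s = T_e·[2/(2−ε)]^¼ = 60.66 K.
T_s − T_e = 60.66 − 57.81 = 2.848 K.

2.85 K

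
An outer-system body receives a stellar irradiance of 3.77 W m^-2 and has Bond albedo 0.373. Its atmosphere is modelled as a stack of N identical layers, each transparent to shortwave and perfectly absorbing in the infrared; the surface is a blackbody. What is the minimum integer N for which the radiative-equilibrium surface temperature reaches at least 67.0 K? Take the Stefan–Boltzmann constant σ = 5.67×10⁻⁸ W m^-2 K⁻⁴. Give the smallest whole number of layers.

The effective emission temperature is T_e = [S(1−α)/(4σ)]^¼ = 56.82 K.
T_s = (N+1)^(1/4)·T_e ≥ 67.0 K requires N+1 ≥ (T_s/T_e)⁴ = (67.0/56.82)⁴ = 1.933.
So N ≥ 0.933; the smallest integer is N = 1.

1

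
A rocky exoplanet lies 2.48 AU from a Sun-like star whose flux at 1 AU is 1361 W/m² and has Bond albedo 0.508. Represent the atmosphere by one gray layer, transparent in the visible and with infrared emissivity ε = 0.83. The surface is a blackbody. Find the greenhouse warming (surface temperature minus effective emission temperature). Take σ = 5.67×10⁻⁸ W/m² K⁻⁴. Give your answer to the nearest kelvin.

21 kelvin

Irradiance scales as 1/d², so S = 1361 W/m² × (1/2.48)² = 221.3 W/m².
The planet radiates to space at T_e = [S(1−α)/(4σ)]^(1/4) = 148.0 K.
The surface balance (absorbed SW + ε·downward IR = σT_s⁴) with T_a⁴ = T_s⁴/2 reduces to T_s = T_e·[2/(2−ε)]^¼ = 169.3 K.
Greenhouse warming: T_s − T_e = 21.23 K.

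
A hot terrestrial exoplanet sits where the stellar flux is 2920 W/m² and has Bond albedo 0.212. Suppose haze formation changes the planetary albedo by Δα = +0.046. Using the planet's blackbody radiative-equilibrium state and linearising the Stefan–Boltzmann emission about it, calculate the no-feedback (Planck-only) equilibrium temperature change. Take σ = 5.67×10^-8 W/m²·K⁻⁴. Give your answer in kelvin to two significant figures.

-4.6 K

The baseline emission temperature is T_e = 317.4 K.
ΔF = −(S/4)Δα = −(2920/4)×(+0.046) = -33.58 W/m².
The Planck feedback parameter is 4σT_e³ = 7.250 W/m²/K.
Hence the no-feedback warming is ΔF/(4σT_e³) = -4.63 K.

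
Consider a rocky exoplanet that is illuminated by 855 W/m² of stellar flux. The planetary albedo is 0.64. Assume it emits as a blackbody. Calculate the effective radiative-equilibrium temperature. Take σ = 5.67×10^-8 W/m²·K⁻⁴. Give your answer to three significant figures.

192 K

The planet absorbs (1−α)S over its disc πR² and re-emits over 4πR², so the mean absorbed flux is (1−0.64)·855.0/4 = 76.95 W/m².
In equilibrium σT⁴ equals this, so T = 191.9 K.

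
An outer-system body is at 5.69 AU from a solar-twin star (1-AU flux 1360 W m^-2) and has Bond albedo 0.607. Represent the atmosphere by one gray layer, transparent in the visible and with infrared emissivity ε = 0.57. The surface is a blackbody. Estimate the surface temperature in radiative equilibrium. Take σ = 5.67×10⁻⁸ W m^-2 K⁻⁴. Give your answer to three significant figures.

Irradiance scales as 1/d², so S = 1360 W m^-2 × (1/5.69)² = 42.01 W m^-2.
The planet radiates to space at T_e = [S(1−α)/(4σ)]^(1/4) = 92.37 K.
The surface balance (absorbed SW + ε·downward IR = σT_s⁴) with T_a⁴ = T_s⁴/2 reduces to T_s = T_e·[2/(2−ε)]^¼ = 100.4 K.

100 K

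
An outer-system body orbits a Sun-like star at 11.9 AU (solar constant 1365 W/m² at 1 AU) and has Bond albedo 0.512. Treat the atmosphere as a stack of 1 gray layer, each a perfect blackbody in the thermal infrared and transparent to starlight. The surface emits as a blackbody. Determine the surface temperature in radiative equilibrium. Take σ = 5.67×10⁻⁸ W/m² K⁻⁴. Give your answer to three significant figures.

80.3 K

Irradiance scales as 1/d², so S = 1365 W/m² × (1/11.9)² = 9.639 W/m².
Top-of-atmosphere balance: σT_e⁴ = S(1−α)/4 = 1.176 W/m² → T_e = 67.48 K.
Layer-by-layer balance gives σT_s⁴ = (N+1)σT_e⁴, so T_s = 2^¼·67.48 = 80.25 K.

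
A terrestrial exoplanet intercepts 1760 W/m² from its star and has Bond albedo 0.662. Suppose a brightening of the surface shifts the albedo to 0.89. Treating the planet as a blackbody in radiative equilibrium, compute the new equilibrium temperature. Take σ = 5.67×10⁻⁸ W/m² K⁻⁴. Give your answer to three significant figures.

With the new albedo, S(1−α₂)/4 = 48.40 W/m², so T₂ = 170.9 K.

171 K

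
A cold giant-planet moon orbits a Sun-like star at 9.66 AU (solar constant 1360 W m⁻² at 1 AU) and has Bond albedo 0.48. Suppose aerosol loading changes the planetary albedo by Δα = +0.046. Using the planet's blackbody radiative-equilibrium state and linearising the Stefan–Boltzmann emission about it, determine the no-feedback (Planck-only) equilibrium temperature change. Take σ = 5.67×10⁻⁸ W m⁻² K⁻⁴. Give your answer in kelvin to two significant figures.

By the inverse-square law, S = 1360/9.66² = 14.57 W m⁻².
Unperturbed T_e = [14.57·(1−0.48)/(4σ)]^¼ = 76.03 K.
The change in absorbed flux is Δ[S(1−α)/4] = −SΔα/4 = -0.1676 W m⁻².
Planck response: λ_P = 4σT_e³ = 4·5.67×10⁻⁸·(76.03)³ = 0.09968 W m⁻²/K.
ΔT₀ = ΔF/λ_P = -0.1676/0.09968 = -1.68 K.

-1.7 K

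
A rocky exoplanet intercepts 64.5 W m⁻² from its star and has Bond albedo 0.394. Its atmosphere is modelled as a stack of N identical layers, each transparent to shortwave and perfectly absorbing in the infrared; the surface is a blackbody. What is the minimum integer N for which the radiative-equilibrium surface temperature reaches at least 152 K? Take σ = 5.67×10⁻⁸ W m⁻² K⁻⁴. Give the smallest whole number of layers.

3

Top-of-atmosphere balance: σT_e⁴ = S(1−α)/4 = 9.772 W m⁻² → T_e = 114.6 K.
Since T_s⁴ = (N+1)T_e⁴, we need N ≥ (T_s/T_e)⁴ − 1 = 2.097.
So N ≥ 2.097; the smallest integer is N = 3.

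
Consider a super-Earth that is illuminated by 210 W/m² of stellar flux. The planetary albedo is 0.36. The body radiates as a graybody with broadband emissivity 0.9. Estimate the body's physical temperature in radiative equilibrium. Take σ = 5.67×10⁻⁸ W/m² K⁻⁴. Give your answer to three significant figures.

160 K

Absorbed flux (global mean): S(1−α)/4 = 210.0·0.64/4 = 33.60 W/m².
Radiative balance εσT⁴ = 33.60 gives T = [33.60/(0.9·σ)]^(1/4) = 160.2 K.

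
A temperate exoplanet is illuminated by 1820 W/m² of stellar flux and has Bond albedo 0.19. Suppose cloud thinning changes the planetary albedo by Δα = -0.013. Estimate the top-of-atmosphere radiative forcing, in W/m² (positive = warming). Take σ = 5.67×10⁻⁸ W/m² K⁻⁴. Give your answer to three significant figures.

The change in absorbed flux is Δ[S(1−α)/4] = −SΔα/4 = 5.915 W/m².

5.92 W/m²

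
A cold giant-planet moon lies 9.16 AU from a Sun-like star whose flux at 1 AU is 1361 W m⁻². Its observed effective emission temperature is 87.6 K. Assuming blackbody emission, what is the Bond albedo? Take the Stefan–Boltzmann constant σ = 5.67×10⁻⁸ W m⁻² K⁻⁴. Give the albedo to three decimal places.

0.177

By the inverse-square law, S = 1361/9.16² = 16.22 W m⁻².
From σT⁴ = S(1−α)/4 we invert for α: 1−α = 4σT⁴/S.
4σT⁴ = 4·5.67×10⁻⁸·(87.6)⁴ = 13.36 W m⁻².
Hence α = 1 − 13.36/16.22 = 0.1766.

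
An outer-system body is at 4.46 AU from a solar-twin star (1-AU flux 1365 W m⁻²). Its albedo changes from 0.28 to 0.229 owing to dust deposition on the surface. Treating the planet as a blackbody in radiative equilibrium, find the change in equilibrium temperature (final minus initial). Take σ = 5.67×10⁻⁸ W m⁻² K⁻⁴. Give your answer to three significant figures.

Flux at the orbit: S = 1365/(4.46)² = 68.62 W m⁻².
With α = 0.28, T₁ = 121.5 K.
After:  T₂ = [68.62·0.771/(4σ)]^(1/4) = 123.6 K.
ΔT = T₂ − T₁ = 2.096 K.

2.10 K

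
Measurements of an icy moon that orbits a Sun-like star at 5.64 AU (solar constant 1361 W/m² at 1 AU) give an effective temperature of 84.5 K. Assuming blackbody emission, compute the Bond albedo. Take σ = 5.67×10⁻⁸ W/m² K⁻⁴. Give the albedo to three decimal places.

Flux at the orbit: S = 1361/(5.64)² = 42.79 W/m².
Energy balance: S(1−α)/4 = σT⁴, so 1−α = 4σT⁴/S.
σT⁴ = 2.891 W/m², so 4σT⁴ = 11.56 W/m².
Hence α = 1 − 11.56/42.79 = 0.7297.

0.730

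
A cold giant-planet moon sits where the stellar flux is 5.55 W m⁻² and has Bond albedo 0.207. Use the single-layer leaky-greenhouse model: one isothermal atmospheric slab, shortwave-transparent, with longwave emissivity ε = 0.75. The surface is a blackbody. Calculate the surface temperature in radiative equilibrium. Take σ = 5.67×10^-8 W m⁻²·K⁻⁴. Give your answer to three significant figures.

74.6 kelvin

At the top of the atmosphere, σT_e⁴ = S(1−α)/4 = 1.100 W m⁻², giving T_e = 66.37 K.
Surface balance with a leaky layer gives σT_s⁴ = σT_e⁴·2/(2−ε), so T_s = T_e·[2/(2−0.75)]^(1/4) = 74.65 K.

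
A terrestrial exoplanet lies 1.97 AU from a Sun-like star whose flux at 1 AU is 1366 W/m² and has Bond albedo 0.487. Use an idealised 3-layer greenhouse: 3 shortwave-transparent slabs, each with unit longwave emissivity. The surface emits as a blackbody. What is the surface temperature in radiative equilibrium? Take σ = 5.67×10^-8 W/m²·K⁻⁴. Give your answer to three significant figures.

Flux at the orbit: S = 1366/(1.97)² = 352.0 W/m².
OLR = S(1−α)/4 = 45.14 W/m²; the top layer radiates at T_e = 168.0 K.
With N = 3 opaque layers, T_s = (N+1)^(1/4)·T_e = 4^(1/4)·168.0 = 237.6 K.

238 K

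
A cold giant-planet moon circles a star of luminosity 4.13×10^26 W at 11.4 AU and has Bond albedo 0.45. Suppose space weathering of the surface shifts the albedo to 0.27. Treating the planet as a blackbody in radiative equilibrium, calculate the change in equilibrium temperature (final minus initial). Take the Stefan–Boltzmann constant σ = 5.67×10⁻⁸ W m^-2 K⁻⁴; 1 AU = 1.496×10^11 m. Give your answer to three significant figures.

5.31 kelvin

d = 11.4 × 1.496×10^11 m = 1.705×10^12 m.
Flux at the orbit: S = L/(4πd²) = 4.13×10^26/(4π·(1.71×10^12)²) = 11.30 W m^-2.
With α = 0.45, T₁ = 72.35 K.
Final:   T₂ = [S(1−0.27)/(4σ)]^(1/4) = 77.66 K.
Change: 77.66 − 72.35 = 5.307 K.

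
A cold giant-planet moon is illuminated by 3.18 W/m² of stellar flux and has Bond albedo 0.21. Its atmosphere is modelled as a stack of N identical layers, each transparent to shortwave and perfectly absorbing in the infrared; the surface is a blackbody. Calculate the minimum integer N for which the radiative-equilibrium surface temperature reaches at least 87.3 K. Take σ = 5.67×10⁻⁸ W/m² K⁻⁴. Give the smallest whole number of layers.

5

Top-of-atmosphere balance: σT_e⁴ = S(1−α)/4 = 0.6281 W/m² → T_e = 57.69 K.
T_s = (N+1)^(1/4)·T_e ≥ 87.3 K requires N+1 ≥ (T_s/T_e)⁴ = (87.3/57.69)⁴ = 5.244.
So N ≥ 4.244; the smallest integer is N = 5.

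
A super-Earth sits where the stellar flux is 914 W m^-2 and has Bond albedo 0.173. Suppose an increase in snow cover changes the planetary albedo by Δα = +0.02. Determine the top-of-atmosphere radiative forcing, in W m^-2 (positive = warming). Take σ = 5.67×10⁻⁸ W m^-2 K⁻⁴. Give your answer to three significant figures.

ΔF = −(S/4)Δα = −(914.0/4)×(+0.02) = -4.570 W m^-2.

-4.57 W m^-2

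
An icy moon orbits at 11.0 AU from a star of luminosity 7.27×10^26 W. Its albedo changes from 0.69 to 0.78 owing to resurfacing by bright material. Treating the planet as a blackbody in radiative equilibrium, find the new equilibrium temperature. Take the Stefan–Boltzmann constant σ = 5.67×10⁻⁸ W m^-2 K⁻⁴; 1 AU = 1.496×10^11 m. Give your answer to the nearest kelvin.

67 kelvin

Orbital distance: d = 11.0 AU = 1.646×10^12 m.
Spreading L over a sphere of radius d: S = 7.27×10^26/(4π·1.65×10^12²) = 21.36 W m^-2.
T₂ = [S(1−α₂)/(4σ)]^(1/4) = [21.36·0.22/(4σ)]^(1/4) = 67.47 K.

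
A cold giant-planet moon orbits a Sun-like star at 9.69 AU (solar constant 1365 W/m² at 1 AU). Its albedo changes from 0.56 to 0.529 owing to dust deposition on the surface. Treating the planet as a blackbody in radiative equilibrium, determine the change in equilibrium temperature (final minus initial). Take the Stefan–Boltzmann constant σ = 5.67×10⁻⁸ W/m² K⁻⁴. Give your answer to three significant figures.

1.25 kelvin

Flux at the orbit: S = 1365/(9.69)² = 14.54 W/m².
Before: T₁ = [14.54·0.44/(4σ)]^(1/4) = 72.87 K.
Final:   T₂ = [S(1−0.529)/(4σ)]^(1/4) = 74.13 K.
Change: 74.13 − 72.87 = 1.251 K.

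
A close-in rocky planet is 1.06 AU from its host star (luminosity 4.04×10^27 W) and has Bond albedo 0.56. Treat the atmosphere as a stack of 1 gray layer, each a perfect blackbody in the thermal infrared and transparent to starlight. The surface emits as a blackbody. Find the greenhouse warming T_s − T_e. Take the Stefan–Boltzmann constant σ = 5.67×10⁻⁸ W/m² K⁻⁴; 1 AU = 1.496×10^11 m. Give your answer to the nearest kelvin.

Orbital distance: d = 1.06 AU = 1.586×10^11 m.
S = L/(4πd²) = 12780 W/m².
Top-of-atmosphere balance: σT_e⁴ = S(1−α)/4 = 1406 W/m² → T_e = 396.9 K.
Surface: T_s = (2)^¼·T_e = 471.9 K.
So the greenhouse effect raises the surface by 471.9 − 396.9 = 75.09 K.

75 K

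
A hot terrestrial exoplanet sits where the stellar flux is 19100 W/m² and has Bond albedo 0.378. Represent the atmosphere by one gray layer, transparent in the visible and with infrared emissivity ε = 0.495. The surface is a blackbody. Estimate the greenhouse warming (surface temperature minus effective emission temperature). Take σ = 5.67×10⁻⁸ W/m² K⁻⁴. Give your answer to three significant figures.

35.2 K

At the top of the atmosphere, σT_e⁴ = S(1−α)/4 = 2970 W/m², giving T_e = 478.4 K.
The surface balance (absorbed SW + ε·downward IR = σT_s⁴) with T_a⁴ = T_s⁴/2 reduces to T_s = T_e·[2/(2−ε)]^¼ = 513.7 K.
Greenhouse warming: T_s − T_e = 35.25 K.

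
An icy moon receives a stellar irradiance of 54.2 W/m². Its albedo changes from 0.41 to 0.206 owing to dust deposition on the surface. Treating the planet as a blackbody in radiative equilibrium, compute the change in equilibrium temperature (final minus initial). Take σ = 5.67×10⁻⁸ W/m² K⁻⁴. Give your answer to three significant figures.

With α = 0.41, T₁ = 109.0 K.
With α = 0.206, T₂ = 117.4 K.
ΔT = T₂ − T₁ = 8.398 K.

8.40 kelvin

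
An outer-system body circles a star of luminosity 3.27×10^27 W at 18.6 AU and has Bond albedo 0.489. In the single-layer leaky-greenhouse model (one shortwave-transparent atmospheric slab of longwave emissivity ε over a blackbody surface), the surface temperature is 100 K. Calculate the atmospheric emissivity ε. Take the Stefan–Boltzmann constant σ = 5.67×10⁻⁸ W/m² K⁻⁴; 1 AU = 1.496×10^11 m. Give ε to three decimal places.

0.486

d = 18.6 × 1.496×10^11 m = 2.783×10^12 m.
S = L/(4πd²) = 33.61 W/m².
Effective temperature: T_e = [S(1−α)/(4σ)]^(1/4) = 93.28 K.
Inverting T_s⁴ = 2T_e⁴/(2−ε): (T_e/T_s)⁴ = 0.7572, so ε = 2(1 − 0.7572) = 0.4855.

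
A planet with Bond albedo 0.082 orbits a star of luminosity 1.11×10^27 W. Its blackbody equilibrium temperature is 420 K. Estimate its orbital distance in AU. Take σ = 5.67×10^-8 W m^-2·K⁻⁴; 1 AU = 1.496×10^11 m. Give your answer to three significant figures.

The flux needed for this T is 4σT⁴/(1−0.082) = 7688 W m^-2.
From L = 4πd²S, d = √(1.11×10^27/(4π·7688)) = 1.072×10^11 m = 0.7165 AU.

0.717 AU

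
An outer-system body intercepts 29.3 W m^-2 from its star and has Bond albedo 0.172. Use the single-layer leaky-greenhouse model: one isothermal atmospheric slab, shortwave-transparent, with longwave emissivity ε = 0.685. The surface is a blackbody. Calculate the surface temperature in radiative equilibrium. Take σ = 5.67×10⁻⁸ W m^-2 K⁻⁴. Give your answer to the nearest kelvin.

113 K

At the top of the atmosphere, σT_e⁴ = S(1−α)/4 = 6.065 W m^-2, giving T_e = 101.7 K.
For a single slab of emissivity ε, T_s⁴ = 2T_e⁴/(2−ε); thus T_s = 101.7·(1.521)^(1/4) = 112.9 K.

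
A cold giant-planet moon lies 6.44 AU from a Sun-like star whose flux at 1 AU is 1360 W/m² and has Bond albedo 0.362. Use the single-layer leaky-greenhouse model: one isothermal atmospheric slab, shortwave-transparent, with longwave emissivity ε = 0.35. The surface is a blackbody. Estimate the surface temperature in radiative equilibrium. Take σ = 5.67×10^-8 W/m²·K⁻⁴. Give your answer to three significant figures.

103 K

Irradiance scales as 1/d², so S = 1360 W/m² × (1/6.44)² = 32.79 W/m².
The planet radiates to space at T_e = [S(1−α)/(4σ)]^(1/4) = 98.00 K.
For a single slab of emissivity ε, T_s⁴ = 2T_e⁴/(2−ε); thus T_s = 98.00·(1.212)^(1/4) = 102.8 K.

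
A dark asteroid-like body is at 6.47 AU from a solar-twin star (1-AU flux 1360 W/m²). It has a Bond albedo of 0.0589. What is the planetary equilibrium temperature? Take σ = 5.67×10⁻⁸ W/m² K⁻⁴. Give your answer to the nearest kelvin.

108 K

Flux at the orbit: S = 1360/(6.47)² = 32.49 W/m².
Averaging over the sphere, the absorbed flux is S(1−α)/4 = 7.644 W/m².
Balancing against σT⁴: T = (7.644/5.67×10⁻⁸)^(1/4) = 107.8 K.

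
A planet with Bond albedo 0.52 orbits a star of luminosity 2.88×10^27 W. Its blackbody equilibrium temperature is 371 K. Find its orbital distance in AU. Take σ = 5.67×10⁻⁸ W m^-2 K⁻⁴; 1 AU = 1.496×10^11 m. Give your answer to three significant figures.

1.07 AU

Required flux: S = 4σT⁴/(1−α) = 8952 W m^-2.
Then d = [L/(4πS)]^(1/2) = 1.600×10^11 m, i.e. 1.070 AU.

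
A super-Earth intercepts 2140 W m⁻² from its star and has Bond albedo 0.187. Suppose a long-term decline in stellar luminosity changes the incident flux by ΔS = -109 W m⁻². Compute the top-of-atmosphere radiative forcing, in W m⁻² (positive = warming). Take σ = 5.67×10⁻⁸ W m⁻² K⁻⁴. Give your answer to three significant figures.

TOA radiative forcing: ΔF = (1−α)ΔS/4 = 0.813·(-109)/4 = -22.15 W m⁻².

-22.2 W m⁻²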